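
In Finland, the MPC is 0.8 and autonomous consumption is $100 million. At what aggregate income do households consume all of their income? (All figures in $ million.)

Y = 500

At break-even, C = Y: 100 + 0.8Y = Y
0.2Y = 100, so Y = 100/0.2 = 500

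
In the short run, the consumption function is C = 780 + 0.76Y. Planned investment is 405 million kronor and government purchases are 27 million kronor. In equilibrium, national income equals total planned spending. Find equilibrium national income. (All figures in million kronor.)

Y = C + I + G = 780 + 0.76Y + 405 + 27
Y − 0.76Y = 1212
0.24Y = 1212, so Y = 1212/0.24 = 5050

Y = 5050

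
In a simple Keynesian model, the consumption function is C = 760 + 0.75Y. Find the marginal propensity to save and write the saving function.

MPS = 1 − MPC = 1 − 0.75 = 0.25
S = Y − C = -760 + 0.25Y

MPS = 0.25; S = -760 + 0.25Y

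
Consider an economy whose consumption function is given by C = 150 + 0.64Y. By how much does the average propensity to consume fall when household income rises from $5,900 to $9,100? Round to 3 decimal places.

At Y = 5900: C = 150 + 0.64(5900) = 3926, APC = 3926/5900 = 0.6654
At Y = 9100: C = 5974, APC = 5974/9100 = 0.6565
Fall in APC = 0.6654 − 0.6565 = 0.0089 ≈ 0.009

ΔAPC = 0.009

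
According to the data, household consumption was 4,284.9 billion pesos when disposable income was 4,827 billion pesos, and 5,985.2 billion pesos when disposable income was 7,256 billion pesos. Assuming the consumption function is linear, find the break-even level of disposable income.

MPC = (5985.2 − 4284.9)/(7256 − 4827) = 1700.3/2429 = 0.7
a = 4284.9 − 0.7(4827) = 4284.9 − 3378.9 = 906
Break-even: Y = a/(1−MPC) = 906/0.3 = 3020

Y = 3020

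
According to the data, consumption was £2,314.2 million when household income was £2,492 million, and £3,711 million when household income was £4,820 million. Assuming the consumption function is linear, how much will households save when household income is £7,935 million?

MPC = (3711 − 2314.2)/(4820 − 2492) = 1396.8/2328 = 0.6
a = 2314.2 − 0.6(2492) = 2314.2 − 1495.2 = 819
C = 819 + 0.6(7935) = 5580
S = 7935 − 5580 = 2355

S = 2355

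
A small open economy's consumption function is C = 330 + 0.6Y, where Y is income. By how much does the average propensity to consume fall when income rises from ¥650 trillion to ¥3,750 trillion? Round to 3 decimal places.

ΔAPC = 0.420

At Y = 650: C = 330 + 0.6(650) = 720, APC = 720/650 = 1.1077
At Y = 3750: C = 2580, APC = 2580/3750 = 0.6880
Fall in APC = 1.1077 − 0.6880 = 0.4197 ≈ 0.420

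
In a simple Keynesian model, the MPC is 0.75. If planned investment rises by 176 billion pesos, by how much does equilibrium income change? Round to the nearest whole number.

ΔY ≈ 704

The multiplier is 1/(1 − MPC) = 1/0.25.
ΔY = 176/0.25 = 704.00 ≈ 704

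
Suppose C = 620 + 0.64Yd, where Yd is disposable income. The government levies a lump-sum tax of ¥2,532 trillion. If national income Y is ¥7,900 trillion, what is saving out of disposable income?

S = 1312.48

Yd = Y − T = 7900 − 2532 = 5368
C = 620 + 0.64(5368) = 620 + 3435.52 = 4055.52
S = Yd − C = 5368 − 4055.52 = 1312.48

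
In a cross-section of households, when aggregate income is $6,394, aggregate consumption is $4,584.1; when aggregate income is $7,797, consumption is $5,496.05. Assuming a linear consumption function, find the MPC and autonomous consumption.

MPC = 0.65; a = 428

MPC = ΔC/ΔY = (5496.05 − 4584.1)/(7797 − 6394) = 911.95/1403 = 0.65
a = C − MPC·Y = 4584.1 − 0.65(6394) = 4584.1 − 4156.1 = 428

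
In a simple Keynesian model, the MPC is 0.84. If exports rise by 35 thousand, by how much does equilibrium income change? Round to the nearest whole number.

The multiplier is 1/(1 − MPC) = 1/0.16.
ΔY = 35/0.16 = 218.75 ≈ 219

ΔY ≈ 219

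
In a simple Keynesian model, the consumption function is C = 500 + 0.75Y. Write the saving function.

S = Y − C = Y − (500 + 0.75Y) = -500 + (1 − 0.75)Y

S = -500 + 0.25Y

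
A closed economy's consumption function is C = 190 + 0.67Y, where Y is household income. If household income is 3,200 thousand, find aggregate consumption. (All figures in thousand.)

C = 190 + 0.67(3200) = 190 + 2144 = 2334

C = 2334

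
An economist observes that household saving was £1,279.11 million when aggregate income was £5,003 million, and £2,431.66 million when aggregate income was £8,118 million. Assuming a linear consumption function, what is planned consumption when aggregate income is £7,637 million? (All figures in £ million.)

C = 5383.31

MPS = ΔS/ΔY = (2431.66 − 1279.11)/(8118 − 5003) = 1152.55/3115 = 0.37
MPC = 1 − MPS = 0.63
Autonomous saving = 1279.11 − 0.37(5003) = -572, so a = 572
C = 572 + 0.63(7637) = 572 + 4811.31 = 5383.31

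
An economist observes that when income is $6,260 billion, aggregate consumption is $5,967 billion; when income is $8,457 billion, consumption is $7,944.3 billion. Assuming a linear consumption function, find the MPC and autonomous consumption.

MPC = ΔC/ΔY = (7944.3 − 5967)/(8457 − 6260) = 1977.3/2197 = 0.9
a = C − MPC·Y = 5967 − 0.9(6260) = 5967 − 5634 = 333

MPC = 0.9; a = 333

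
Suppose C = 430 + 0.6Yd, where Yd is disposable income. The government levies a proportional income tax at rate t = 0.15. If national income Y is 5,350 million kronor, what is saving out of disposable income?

S = 1389

Yd = (1 − 0.15)(5350) = 0.85(5350) = 4547.5
C = 430 + 0.6(4547.5) = 430 + 2728.5 = 3158.5
S = Yd − C = 4547.5 − 3158.5 = 1389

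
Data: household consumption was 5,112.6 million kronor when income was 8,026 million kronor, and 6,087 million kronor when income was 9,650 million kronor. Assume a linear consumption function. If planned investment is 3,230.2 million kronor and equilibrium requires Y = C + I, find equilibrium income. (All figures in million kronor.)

MPC = (6087 − 5112.6)/(9650 − 8026) = 974.4/1624 = 0.6
a = 5112.6 − 0.6(8026) = 297
Equilibrium: Y = 297 + 0.6Y + 3230.2
0.4Y = 3527.2, so Y = 3527.2/0.4 = 8818

Y = 8818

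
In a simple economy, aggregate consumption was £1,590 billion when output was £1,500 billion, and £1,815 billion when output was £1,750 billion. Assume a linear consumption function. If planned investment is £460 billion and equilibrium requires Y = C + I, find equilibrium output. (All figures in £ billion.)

Y = 7000

MPC = (1815 − 1590)/(1750 − 1500) = 225/250 = 0.9
a = 1590 − 0.9(1500) = 240
Equilibrium: Y = 240 + 0.9Y + 460
0.1Y = 700, so Y = 700/0.1 = 7000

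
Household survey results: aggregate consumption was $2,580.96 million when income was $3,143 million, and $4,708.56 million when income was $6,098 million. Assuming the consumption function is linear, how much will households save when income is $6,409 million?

S = 1476.52

MPC = (4708.56 − 2580.96)/(6098 − 3143) = 2127.6/2955 = 0.72
a = 2580.96 − 0.72(3143) = 2580.96 − 2262.96 = 318
C = 318 + 0.72(6409) = 4932.48
S = 6409 − 4932.48 = 1476.52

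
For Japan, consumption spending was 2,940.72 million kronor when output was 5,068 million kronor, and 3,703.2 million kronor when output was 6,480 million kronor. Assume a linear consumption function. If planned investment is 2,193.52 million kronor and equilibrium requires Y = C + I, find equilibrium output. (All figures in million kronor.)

MPC = (3703.2 − 2940.72)/(6480 − 5068) = 762.48/1412 = 0.54
a = 2940.72 − 0.54(5068) = 204
Equilibrium: Y = 204 + 0.54Y + 2193.52
0.46Y = 2397.52, so Y = 2397.52/0.46 = 5212

Y = 5212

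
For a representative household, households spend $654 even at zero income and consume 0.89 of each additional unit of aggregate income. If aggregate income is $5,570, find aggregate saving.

C = 654 + 0.89(5570) = 654 + 4957.3 = 5611.3
S = Y − C = 5570 − 5611.3 = -41.3

S = -41.3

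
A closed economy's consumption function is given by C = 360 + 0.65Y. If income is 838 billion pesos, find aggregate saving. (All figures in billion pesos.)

C = 360 + 0.65(838) = 360 + 544.7 = 904.7
S = Y − C = 838 − 904.7 = -66.7

S = -66.7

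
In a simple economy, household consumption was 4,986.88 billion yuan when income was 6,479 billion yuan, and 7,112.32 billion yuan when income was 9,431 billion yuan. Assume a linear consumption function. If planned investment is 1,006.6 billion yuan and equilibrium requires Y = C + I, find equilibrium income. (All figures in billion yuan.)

MPC = (7112.32 − 4986.88)/(9431 − 6479) = 2125.44/2952 = 0.72
a = 4986.88 − 0.72(6479) = 322
Equilibrium: Y = 322 + 0.72Y + 1006.6
0.28Y = 1328.6, so Y = 1328.6/0.28 = 4745

Y = 4745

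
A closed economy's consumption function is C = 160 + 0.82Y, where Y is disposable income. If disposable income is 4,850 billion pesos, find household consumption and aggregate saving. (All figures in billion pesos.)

C = 160 + 0.82(4850) = 160 + 3977 = 4137
S = Y − C = 4850 − 4137 = 713

C = 4137; S = 713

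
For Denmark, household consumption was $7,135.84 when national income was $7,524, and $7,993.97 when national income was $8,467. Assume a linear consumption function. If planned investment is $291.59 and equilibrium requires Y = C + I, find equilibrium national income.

Y = 6451

MPC = (7993.97 − 7135.84)/(8467 − 7524) = 858.13/943 = 0.91
a = 7135.84 − 0.91(7524) = 289
Equilibrium: Y = 289 + 0.91Y + 291.59
0.09Y = 580.59, so Y = 580.59/0.09 = 6451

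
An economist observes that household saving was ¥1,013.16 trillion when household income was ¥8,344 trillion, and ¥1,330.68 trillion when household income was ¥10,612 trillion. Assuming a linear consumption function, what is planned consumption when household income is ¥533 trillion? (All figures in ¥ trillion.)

MPS = ΔS/ΔY = (1330.68 − 1013.16)/(10612 − 8344) = 317.52/2268 = 0.14
MPC = 1 − MPS = 0.86
Autonomous saving = 1013.16 − 0.14(8344) = -155, so a = 155
C = 155 + 0.86(533) = 155 + 458.38 = 613.38

C = 613.38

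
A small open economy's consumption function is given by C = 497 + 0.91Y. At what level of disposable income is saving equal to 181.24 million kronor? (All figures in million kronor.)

Y = 7536

S = Y − C = -497 + 0.09Y
-497 + 0.09Y = 181.24, so 0.09Y = 678.24 and Y = 7536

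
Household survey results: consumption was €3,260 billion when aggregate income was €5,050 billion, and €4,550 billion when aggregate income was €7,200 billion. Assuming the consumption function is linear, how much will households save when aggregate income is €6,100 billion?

MPC = (4550 − 3260)/(7200 − 5050) = 1290/2150 = 0.6
a = 3260 − 0.6(5050) = 3260 − 3030 = 230
C = 230 + 0.6(6100) = 3890
S = 6100 − 3890 = 2210

S = 2210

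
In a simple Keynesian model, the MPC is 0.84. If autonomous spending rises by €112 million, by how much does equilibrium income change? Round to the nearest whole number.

The multiplier is 1/(1 − MPC) = 1/0.16.
ΔY = 112/0.16 = 700.00 ≈ 700

ΔY ≈ 700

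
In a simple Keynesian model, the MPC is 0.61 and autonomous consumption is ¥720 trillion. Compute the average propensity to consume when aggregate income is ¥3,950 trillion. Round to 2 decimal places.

APC = 0.79

C = 720 + 0.61(3950) = 3129.5
APC = C/Y = 3129.5/3950 = 0.79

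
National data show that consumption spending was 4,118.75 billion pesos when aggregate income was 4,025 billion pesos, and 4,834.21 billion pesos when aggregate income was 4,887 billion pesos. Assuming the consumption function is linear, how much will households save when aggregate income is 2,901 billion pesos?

S = -284.83

MPC = (4834.21 − 4118.75)/(4887 − 4025) = 715.46/862 = 0.83
a = 4118.75 − 0.83(4025) = 4118.75 − 3340.75 = 778
C = 778 + 0.83(2901) = 3185.83
S = 2901 − 3185.83 = -284.83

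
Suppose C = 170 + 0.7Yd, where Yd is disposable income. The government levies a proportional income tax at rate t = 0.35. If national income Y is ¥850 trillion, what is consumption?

Yd = (1 − 0.35)(850) = 0.65(850) = 552.5
C = 170 + 0.7(552.5) = 170 + 386.75 = 556.75

C = 556.75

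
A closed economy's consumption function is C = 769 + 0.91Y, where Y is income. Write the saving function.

S = Y − C = Y − (769 + 0.91Y) = -769 + (1 − 0.91)Y

S = -769 + 0.09Y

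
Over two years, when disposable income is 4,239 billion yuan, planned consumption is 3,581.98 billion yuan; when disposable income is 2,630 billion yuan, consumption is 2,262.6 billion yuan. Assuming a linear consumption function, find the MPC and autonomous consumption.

MPC = 0.82; a = 106

MPC = ΔC/ΔY = (3581.98 − 2262.6)/(4239 − 2630) = 1319.38/1609 = 0.82
a = C − MPC·Y = 2262.6 − 0.82(2630) = 2262.6 − 2156.6 = 106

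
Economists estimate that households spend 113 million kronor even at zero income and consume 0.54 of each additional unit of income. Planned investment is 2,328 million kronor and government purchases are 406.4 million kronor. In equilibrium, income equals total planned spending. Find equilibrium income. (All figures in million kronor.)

Y = 6190

Y = C + I + G = 113 + 0.54Y + 2328 + 406.4
Y − 0.54Y = 2847.4
0.46Y = 2847.4, so Y = 2847.4/0.46 = 6190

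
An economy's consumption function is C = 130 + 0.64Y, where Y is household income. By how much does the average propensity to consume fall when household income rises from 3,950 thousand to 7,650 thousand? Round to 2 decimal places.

ΔAPC = 0.02

At Y = 3950: C = 130 + 0.64(3950) = 2658, APC = 2658/3950 = 0.673
At Y = 7650: C = 5026, APC = 5026/7650 = 0.657
Fall in APC = 0.673 − 0.657 = 0.016 ≈ 0.02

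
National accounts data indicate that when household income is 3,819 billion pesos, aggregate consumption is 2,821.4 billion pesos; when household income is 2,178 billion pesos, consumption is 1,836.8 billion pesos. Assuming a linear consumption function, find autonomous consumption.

a = 530

MPC = ΔC/ΔY = (2821.4 − 1836.8)/(3819 − 2178) = 984.6/1641 = 0.6
a = C − MPC·Y = 1836.8 − 0.6(2178) = 1836.8 − 1306.8 = 530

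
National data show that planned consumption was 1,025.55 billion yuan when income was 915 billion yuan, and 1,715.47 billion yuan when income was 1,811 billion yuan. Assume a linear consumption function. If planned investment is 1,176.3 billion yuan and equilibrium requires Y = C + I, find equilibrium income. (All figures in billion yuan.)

Y = 6510

MPC = (1715.47 − 1025.55)/(1811 − 915) = 689.92/896 = 0.77
a = 1025.55 − 0.77(915) = 321
Equilibrium: Y = 321 + 0.77Y + 1176.3
0.23Y = 1497.3, so Y = 1497.3/0.23 = 6510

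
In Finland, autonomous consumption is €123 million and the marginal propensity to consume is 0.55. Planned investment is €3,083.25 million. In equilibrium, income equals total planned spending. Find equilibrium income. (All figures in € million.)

Y = 7125

Y = C + I = 123 + 0.55Y + 3083.25
Y − 0.55Y = 3206.25
0.45Y = 3206.25, so Y = 3206.25/0.45 = 7125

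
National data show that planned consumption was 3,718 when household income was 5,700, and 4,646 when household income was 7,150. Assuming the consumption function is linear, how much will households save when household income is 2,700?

S = 902

MPC = (4646 − 3718)/(7150 − 5700) = 928/1450 = 0.64
a = 3718 − 0.64(5700) = 3718 − 3648 = 70
C = 70 + 0.64(2700) = 1798
S = 2700 − 1798 = 902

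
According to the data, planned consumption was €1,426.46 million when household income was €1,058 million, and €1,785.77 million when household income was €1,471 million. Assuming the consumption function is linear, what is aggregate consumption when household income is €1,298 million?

C = 1635.26

MPC = (1785.77 − 1426.46)/(1471 − 1058) = 359.31/413 = 0.87
a = 1426.46 − 0.87(1058) = 1426.46 − 920.46 = 506
C = 506 + 0.87(1298) = 506 + 1129.26 = 1635.26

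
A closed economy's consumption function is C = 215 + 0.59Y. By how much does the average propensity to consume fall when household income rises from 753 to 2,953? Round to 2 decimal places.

At Y = 753: C = 215 + 0.59(753) = 659.27, APC = 659.27/753 = 0.876
At Y = 2953: C = 1957.27, APC = 1957.27/2953 = 0.663
Fall in APC = 0.876 − 0.663 = 0.213 ≈ 0.21

ΔAPC = 0.21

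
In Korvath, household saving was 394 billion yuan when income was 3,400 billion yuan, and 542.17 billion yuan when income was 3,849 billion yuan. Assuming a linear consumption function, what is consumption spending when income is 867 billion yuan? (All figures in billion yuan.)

C = 1308.89

MPS = ΔS/ΔY = (542.17 − 394)/(3849 − 3400) = 148.17/449 = 0.33
MPC = 1 − MPS = 0.67
Autonomous saving = 394 − 0.33(3400) = -728, so a = 728
C = 728 + 0.67(867) = 728 + 580.89 = 1308.89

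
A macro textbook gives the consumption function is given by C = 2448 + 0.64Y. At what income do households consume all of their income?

Y = 6800

At break-even, C = Y: 2448 + 0.64Y = Y
0.36Y = 2448, so Y = 2448/0.36 = 6800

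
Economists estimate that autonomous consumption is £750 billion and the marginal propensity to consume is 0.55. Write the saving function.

S = -750 + 0.45Y

S = Y − C = Y − (750 + 0.55Y) = -750 + (1 − 0.55)Y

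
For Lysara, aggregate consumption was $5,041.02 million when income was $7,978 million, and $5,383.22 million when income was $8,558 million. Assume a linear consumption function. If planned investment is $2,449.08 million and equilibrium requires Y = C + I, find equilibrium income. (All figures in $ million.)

Y = 6788

MPC = (5383.22 − 5041.02)/(8558 − 7978) = 342.2/580 = 0.59
a = 5041.02 − 0.59(7978) = 334
Equilibrium: Y = 334 + 0.59Y + 2449.08
0.41Y = 2783.08, so Y = 2783.08/0.41 = 6788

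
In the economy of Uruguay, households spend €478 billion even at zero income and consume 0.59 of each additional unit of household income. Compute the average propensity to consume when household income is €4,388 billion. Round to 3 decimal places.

APC = 0.699

C = 478 + 0.59(4388) = 3066.92
APC = C/Y = 3066.92/4388 = 0.699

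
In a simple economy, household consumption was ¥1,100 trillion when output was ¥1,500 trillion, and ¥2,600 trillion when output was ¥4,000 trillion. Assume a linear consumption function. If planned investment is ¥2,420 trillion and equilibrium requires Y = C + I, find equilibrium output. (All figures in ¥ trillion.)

Y = 6550

MPC = (2600 − 1100)/(4000 − 1500) = 1500/2500 = 0.6
a = 1100 − 0.6(1500) = 200
Equilibrium: Y = 200 + 0.6Y + 2420
0.4Y = 2620, so Y = 2620/0.4 = 6550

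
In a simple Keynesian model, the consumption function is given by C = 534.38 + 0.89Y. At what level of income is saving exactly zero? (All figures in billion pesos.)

At break-even, C = Y: 534.38 + 0.89Y = Y
0.11Y = 534.38, so Y = 534.38/0.11 = 4858

Y = 4858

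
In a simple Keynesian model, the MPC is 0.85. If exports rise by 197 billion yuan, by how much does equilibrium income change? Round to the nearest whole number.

The multiplier is 1/(1 − MPC) = 1/0.15.
ΔY = 197/0.15 = 1313.33 ≈ 1313

ΔY ≈ 1313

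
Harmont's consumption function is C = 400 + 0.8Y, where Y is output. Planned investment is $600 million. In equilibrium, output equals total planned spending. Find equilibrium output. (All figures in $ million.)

Y = 5000

Y = C + I = 400 + 0.8Y + 600
Y − 0.8Y = 1000
0.2Y = 1000, so Y = 1000/0.2 = 5000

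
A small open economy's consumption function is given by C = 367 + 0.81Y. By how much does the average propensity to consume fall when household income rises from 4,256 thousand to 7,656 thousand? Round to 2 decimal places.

ΔAPC = 0.04

At Y = 4256: C = 367 + 0.81(4256) = 3814.36, APC = 3814.36/4256 = 0.896
At Y = 7656: C = 6568.36, APC = 6568.36/7656 = 0.858
Fall in APC = 0.896 − 0.858 = 0.038 ≈ 0.04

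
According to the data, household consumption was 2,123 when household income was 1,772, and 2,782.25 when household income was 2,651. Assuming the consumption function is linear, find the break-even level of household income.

MPC = (2782.25 − 2123)/(2651 − 1772) = 659.25/879 = 0.75
a = 2123 − 0.75(1772) = 2123 − 1329 = 794
Break-even: Y = a/(1−MPC) = 794/0.25 = 3176

Y = 3176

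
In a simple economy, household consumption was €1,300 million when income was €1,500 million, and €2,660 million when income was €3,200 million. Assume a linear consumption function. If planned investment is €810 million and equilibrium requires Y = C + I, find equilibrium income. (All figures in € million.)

MPC = (2660 − 1300)/(3200 − 1500) = 1360/1700 = 0.8
a = 1300 − 0.8(1500) = 100
Equilibrium: Y = 100 + 0.8Y + 810
0.2Y = 910, so Y = 910/0.2 = 4550

Y = 4550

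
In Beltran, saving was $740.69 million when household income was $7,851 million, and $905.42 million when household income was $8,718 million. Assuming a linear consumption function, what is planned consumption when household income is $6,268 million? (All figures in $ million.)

C = 5828.08

MPS = ΔS/ΔY = (905.42 − 740.69)/(8718 − 7851) = 164.73/867 = 0.19
MPC = 1 − MPS = 0.81
Autonomous saving = 740.69 − 0.19(7851) = -751, so a = 751
C = 751 + 0.81(6268) = 751 + 5077.08 = 5828.08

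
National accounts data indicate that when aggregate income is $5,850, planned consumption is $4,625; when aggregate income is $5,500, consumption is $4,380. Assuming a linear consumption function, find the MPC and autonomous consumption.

MPC = 0.7; a = 530

MPC = ΔC/ΔY = (4625 − 4380)/(5850 − 5500) = 245/350 = 0.7
a = C − MPC·Y = 4380 − 0.7(5500) = 4380 − 3850 = 530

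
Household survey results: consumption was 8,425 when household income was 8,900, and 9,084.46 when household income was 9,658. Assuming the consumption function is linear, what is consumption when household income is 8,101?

MPC = (9084.46 − 8425)/(9658 − 8900) = 659.46/758 = 0.87
a = 8425 − 0.87(8900) = 8425 − 7743 = 682
C = 682 + 0.87(8101) = 682 + 7047.87 = 7729.87

C = 7729.87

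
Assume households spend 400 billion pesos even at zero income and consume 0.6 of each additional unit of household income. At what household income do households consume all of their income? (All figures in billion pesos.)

At break-even, C = Y: 400 + 0.6Y = Y
0.4Y = 400, so Y = 400/0.4 = 1000

Y = 1000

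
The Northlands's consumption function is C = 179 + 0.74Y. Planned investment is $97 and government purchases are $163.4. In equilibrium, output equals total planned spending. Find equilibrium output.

Y = 1690

Y = C + I + G = 179 + 0.74Y + 97 + 163.4
Y − 0.74Y = 439.4
0.26Y = 439.4, so Y = 439.4/0.26 = 1690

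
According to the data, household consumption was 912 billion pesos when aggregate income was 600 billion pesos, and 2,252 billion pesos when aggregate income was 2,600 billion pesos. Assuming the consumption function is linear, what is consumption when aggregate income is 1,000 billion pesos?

MPC = (2252 − 912)/(2600 − 600) = 1340/2000 = 0.67
a = 912 − 0.67(600) = 912 − 402 = 510
C = 510 + 0.67(1000) = 510 + 670 = 1180

C = 1180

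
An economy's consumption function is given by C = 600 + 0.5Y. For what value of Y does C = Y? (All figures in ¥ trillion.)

At break-even, C = Y: 600 + 0.5Y = Y
0.5Y = 600, so Y = 600/0.5 = 1200

Y = 1200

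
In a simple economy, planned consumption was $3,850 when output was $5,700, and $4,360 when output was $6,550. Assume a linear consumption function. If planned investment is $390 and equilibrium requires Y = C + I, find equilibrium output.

Y = 2050

MPC = (4360 − 3850)/(6550 − 5700) = 510/850 = 0.6
a = 3850 − 0.6(5700) = 430
Equilibrium: Y = 430 + 0.6Y + 390
0.4Y = 820, so Y = 820/0.4 = 2050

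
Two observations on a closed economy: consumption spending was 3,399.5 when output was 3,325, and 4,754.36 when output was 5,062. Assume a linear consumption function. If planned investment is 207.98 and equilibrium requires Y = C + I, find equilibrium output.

MPC = (4754.36 − 3399.5)/(5062 − 3325) = 1354.86/1737 = 0.78
a = 3399.5 − 0.78(3325) = 806
Equilibrium: Y = 806 + 0.78Y + 207.98
0.22Y = 1013.98, so Y = 1013.98/0.22 = 4609

Y = 4609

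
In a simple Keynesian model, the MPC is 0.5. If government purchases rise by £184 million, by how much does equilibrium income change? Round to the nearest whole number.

The multiplier is 1/(1 − MPC) = 1/0.5.
ΔY = 184/0.5 = 368.00 ≈ 368

ΔY ≈ 368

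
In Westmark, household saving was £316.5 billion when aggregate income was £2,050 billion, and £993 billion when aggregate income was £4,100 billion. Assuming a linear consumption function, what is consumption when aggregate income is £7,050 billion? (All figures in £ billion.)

C = 5083.5

MPS = ΔS/ΔY = (993 − 316.5)/(4100 − 2050) = 676.5/2050 = 0.33
MPC = 1 − MPS = 0.67
Autonomous saving = 316.5 − 0.33(2050) = -360, so a = 360
C = 360 + 0.67(7050) = 360 + 4723.5 = 5083.5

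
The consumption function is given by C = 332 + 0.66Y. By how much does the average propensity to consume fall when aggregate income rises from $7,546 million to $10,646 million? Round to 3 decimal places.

ΔAPC = 0.013

At Y = 7546: C = 332 + 0.66(7546) = 5312.36, APC = 5312.36/7546 = 0.7040
At Y = 10646: C = 7358.36, APC = 7358.36/10646 = 0.6912
Fall in APC = 0.7040 − 0.6912 = 0.0128 ≈ 0.013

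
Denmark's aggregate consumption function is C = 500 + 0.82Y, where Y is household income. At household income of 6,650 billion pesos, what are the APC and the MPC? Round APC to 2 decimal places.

MPC = 0.82 (the slope of the consumption function)
C = 500 + 0.82(6650) = 5953, so APC = 5953/6650 = 0.90

APC = 0.90; MPC = 0.82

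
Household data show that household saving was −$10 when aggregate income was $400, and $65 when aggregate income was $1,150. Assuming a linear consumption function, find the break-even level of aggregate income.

MPS = ΔS/ΔY = (65 − (-10))/(1150 − 400) = 75/750 = 0.1
MPC = 1 − MPS = 0.9
From S(400) = -10: −a + 0.1(400) = -10, so a = 40 − (-10) = 50
Break-even (S = 0): Y = a/MPS = 50/0.1 = 500

Y = 500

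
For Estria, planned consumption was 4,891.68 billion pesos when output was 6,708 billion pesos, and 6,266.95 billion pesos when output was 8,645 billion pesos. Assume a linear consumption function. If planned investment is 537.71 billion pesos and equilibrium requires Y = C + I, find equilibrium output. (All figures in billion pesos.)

Y = 2299

MPC = (6266.95 − 4891.68)/(8645 − 6708) = 1375.27/1937 = 0.71
a = 4891.68 − 0.71(6708) = 129
Equilibrium: Y = 129 + 0.71Y + 537.71
0.29Y = 666.71, so Y = 666.71/0.29 = 2299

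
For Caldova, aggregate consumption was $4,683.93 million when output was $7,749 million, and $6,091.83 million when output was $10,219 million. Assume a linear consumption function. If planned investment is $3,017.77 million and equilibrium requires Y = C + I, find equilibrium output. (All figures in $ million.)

Y = 7639

MPC = (6091.83 − 4683.93)/(10219 − 7749) = 1407.9/2470 = 0.57
a = 4683.93 − 0.57(7749) = 267
Equilibrium: Y = 267 + 0.57Y + 3017.77
0.43Y = 3284.77, so Y = 3284.77/0.43 = 7639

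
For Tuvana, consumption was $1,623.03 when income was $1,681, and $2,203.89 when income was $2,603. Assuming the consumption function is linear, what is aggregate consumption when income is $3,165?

C = 2557.95

MPC = (2203.89 − 1623.03)/(2603 − 1681) = 580.86/922 = 0.63
a = 1623.03 − 0.63(1681) = 1623.03 − 1059.03 = 564
C = 564 + 0.63(3165) = 564 + 1993.95 = 2557.95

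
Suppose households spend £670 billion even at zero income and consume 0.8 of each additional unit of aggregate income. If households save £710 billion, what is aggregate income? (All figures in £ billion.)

Y = 6900

S = Y − C = -670 + 0.2Y
-670 + 0.2Y = 710, so 0.2Y = 1380 and Y = 6900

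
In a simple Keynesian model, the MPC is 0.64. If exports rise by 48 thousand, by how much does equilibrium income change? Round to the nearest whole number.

ΔY ≈ 133

The multiplier is 1/(1 − MPC) = 1/0.36.
ΔY = 48/0.36 = 133.33 ≈ 133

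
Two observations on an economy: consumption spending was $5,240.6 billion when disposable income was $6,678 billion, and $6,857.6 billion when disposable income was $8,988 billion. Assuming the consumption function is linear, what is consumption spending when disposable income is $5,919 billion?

C = 4709.3

MPC = (6857.6 − 5240.6)/(8988 − 6678) = 1617/2310 = 0.7
a = 5240.6 − 0.7(6678) = 5240.6 − 4674.6 = 566
C = 566 + 0.7(5919) = 566 + 4143.3 = 4709.3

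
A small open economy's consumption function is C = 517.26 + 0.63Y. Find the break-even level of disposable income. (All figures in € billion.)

At break-even, C = Y: 517.26 + 0.63Y = Y
0.37Y = 517.26, so Y = 517.26/0.37 = 1398

Y = 1398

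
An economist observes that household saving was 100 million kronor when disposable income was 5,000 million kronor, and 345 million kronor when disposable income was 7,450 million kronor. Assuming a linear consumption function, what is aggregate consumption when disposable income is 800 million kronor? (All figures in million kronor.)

MPS = ΔS/ΔY = (345 − 100)/(7450 − 5000) = 245/2450 = 0.1
MPC = 1 − MPS = 0.9
Autonomous saving = 100 − 0.1(5000) = -400, so a = 400
C = 400 + 0.9(800) = 400 + 720 = 1120

C = 1120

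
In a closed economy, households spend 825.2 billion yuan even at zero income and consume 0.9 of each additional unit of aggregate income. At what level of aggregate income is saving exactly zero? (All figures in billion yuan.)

Y = 8252

At break-even, C = Y: 825.2 + 0.9Y = Y
0.1Y = 825.2, so Y = 825.2/0.1 = 8252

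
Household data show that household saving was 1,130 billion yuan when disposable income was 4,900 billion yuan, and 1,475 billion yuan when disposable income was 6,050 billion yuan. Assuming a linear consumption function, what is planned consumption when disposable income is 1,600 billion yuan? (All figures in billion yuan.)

MPS = ΔS/ΔY = (1475 − 1130)/(6050 − 4900) = 345/1150 = 0.3
MPC = 1 − MPS = 0.7
Autonomous saving = 1130 − 0.3(4900) = -340, so a = 340
C = 340 + 0.7(1600) = 340 + 1120 = 1460

C = 1460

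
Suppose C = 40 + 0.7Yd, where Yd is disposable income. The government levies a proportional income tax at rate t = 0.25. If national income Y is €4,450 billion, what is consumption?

Yd = (1 − 0.25)(4450) = 0.75(4450) = 3337.5
C = 40 + 0.7(3337.5) = 40 + 2336.25 = 2376.25

C = 2376.25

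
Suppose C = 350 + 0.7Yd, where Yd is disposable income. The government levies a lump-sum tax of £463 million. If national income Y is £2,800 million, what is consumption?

Yd = Y − T = 2800 − 463 = 2337
C = 350 + 0.7(2337) = 350 + 1635.9 = 1985.9

C = 1985.9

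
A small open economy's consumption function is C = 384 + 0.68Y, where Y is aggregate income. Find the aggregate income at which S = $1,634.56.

Y = 6308

S = Y − C = -384 + 0.32Y
-384 + 0.32Y = 1634.56, so 0.32Y = 2018.56 and Y = 6308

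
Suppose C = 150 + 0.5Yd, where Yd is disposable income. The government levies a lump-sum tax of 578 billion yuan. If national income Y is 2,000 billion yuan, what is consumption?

Yd = Y − T = 2000 − 578 = 1422
C = 150 + 0.5(1422) = 150 + 711 = 861

C = 861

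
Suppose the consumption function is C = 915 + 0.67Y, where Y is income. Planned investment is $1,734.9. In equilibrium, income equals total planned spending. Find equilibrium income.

Y = C + I = 915 + 0.67Y + 1734.9
Y − 0.67Y = 2649.9
0.33Y = 2649.9, so Y = 2649.9/0.33 = 8030

Y = 8030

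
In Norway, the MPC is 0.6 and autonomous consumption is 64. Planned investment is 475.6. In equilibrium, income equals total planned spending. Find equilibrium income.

Y = C + I = 64 + 0.6Y + 475.6
Y − 0.6Y = 539.6
0.4Y = 539.6, so Y = 539.6/0.4 = 1349

Y = 1349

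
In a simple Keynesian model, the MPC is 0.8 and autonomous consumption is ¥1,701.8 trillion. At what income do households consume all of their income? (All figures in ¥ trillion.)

Y = 8509

At break-even, C = Y: 1701.8 + 0.8Y = Y
0.2Y = 1701.8, so Y = 1701.8/0.2 = 8509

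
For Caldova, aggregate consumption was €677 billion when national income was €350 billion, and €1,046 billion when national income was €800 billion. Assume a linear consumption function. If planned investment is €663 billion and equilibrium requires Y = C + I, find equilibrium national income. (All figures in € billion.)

Y = 5850

MPC = (1046 − 677)/(800 − 350) = 369/450 = 0.82
a = 677 − 0.82(350) = 390
Equilibrium: Y = 390 + 0.82Y + 663
0.18Y = 1053, so Y = 1053/0.18 = 5850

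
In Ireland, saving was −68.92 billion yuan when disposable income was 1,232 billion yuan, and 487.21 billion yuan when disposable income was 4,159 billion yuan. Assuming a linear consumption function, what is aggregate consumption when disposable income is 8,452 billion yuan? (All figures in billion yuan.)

C = 7149.12

MPS = ΔS/ΔY = (487.21 − (-68.92))/(4159 − 1232) = 556.13/2927 = 0.19
MPC = 1 − MPS = 0.81
Autonomous saving = -68.92 − 0.19(1232) = -303, so a = 303
C = 303 + 0.81(8452) = 303 + 6846.12 = 7149.12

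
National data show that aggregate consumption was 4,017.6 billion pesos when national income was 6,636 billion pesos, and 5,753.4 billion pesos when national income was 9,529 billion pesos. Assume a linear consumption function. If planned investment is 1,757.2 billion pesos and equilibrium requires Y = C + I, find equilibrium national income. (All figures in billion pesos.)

MPC = (5753.4 − 4017.6)/(9529 − 6636) = 1735.8/2893 = 0.6
a = 4017.6 − 0.6(6636) = 36
Equilibrium: Y = 36 + 0.6Y + 1757.2
0.4Y = 1793.2, so Y = 1793.2/0.4 = 4483

Y = 4483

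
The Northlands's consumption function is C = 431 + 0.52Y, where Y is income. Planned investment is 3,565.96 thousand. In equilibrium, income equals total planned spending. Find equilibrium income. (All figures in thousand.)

Y = 8327

Y = C + I = 431 + 0.52Y + 3565.96
Y − 0.52Y = 3996.96
0.48Y = 3996.96, so Y = 3996.96/0.48 = 8327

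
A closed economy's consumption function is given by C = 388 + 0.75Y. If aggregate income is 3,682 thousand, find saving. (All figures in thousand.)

S = 532.5

C = 388 + 0.75(3682) = 388 + 2761.5 = 3149.5
S = Y − C = 3682 − 3149.5 = 532.5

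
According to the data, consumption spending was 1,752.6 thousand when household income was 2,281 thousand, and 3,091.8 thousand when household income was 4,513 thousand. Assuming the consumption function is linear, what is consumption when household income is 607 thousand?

C = 748.2

MPC = (3091.8 − 1752.6)/(4513 − 2281) = 1339.2/2232 = 0.6
a = 1752.6 − 0.6(2281) = 1752.6 − 1368.6 = 384
C = 384 + 0.6(607) = 384 + 364.2 = 748.2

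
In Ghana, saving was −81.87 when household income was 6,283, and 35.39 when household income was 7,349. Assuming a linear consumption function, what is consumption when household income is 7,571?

C = 7511.19

MPS = ΔS/ΔY = (35.39 − (-81.87))/(7349 − 6283) = 117.26/1066 = 0.11
MPC = 1 − MPS = 0.89
Autonomous saving = -81.87 − 0.11(6283) = -773, so a = 773
C = 773 + 0.89(7571) = 773 + 6738.19 = 7511.19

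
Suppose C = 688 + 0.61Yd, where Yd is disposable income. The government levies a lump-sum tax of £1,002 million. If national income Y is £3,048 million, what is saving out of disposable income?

Yd = Y − T = 3048 − 1002 = 2046
C = 688 + 0.61(2046) = 688 + 1248.06 = 1936.06
S = Yd − C = 2046 − 1936.06 = 109.94

S = 109.94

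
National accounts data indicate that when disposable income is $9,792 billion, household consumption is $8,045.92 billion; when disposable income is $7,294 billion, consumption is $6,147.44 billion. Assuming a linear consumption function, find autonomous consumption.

MPC = ΔC/ΔY = (8045.92 − 6147.44)/(9792 − 7294) = 1898.48/2498 = 0.76
a = C − MPC·Y = 6147.44 − 0.76(7294) = 6147.44 − 5543.44 = 604

a = 604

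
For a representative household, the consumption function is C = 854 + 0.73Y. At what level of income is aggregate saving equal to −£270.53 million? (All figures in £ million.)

S = Y − C = -854 + 0.27Y
-854 + 0.27Y = -270.53, so 0.27Y = 583.47 and Y = 2161

Y = 2161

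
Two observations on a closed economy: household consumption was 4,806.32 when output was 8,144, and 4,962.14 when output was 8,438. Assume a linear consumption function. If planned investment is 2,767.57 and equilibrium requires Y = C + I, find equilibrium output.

MPC = (4962.14 − 4806.32)/(8438 − 8144) = 155.82/294 = 0.53
a = 4806.32 − 0.53(8144) = 490
Equilibrium: Y = 490 + 0.53Y + 2767.57
0.47Y = 3257.57, so Y = 3257.57/0.47 = 6931

Y = 6931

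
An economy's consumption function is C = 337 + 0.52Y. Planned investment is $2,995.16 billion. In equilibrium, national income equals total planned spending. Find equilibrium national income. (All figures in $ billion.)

Y = 6942

Y = C + I = 337 + 0.52Y + 2995.16
Y − 0.52Y = 3332.16
0.48Y = 3332.16, so Y = 3332.16/0.48 = 6942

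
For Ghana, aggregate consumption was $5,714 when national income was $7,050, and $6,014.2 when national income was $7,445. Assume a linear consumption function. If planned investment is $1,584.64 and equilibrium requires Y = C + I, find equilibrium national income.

Y = 8086

MPC = (6014.2 − 5714)/(7445 − 7050) = 300.2/395 = 0.76
a = 5714 − 0.76(7050) = 356
Equilibrium: Y = 356 + 0.76Y + 1584.64
0.24Y = 1940.64, so Y = 1940.64/0.24 = 8086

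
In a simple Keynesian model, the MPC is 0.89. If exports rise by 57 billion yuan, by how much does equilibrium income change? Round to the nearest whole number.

ΔY ≈ 518

The multiplier is 1/(1 − MPC) = 1/0.11.
ΔY = 57/0.11 = 518.18 ≈ 518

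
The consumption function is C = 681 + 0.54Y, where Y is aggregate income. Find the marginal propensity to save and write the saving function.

MPS = 1 − MPC = 1 − 0.54 = 0.46
S = Y − C = -681 + 0.46Y

MPS = 0.46; S = -681 + 0.46Y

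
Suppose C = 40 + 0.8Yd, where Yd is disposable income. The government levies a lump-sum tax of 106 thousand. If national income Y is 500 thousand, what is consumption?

C = 355.2

Yd = Y − T = 500 − 106 = 394
C = 40 + 0.8(394) = 40 + 315.2 = 355.2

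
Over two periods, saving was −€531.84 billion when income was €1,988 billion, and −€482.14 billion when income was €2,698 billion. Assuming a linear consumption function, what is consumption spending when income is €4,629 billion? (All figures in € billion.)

C = 4975.97

MPS = ΔS/ΔY = (-482.14 − (-531.84))/(2698 − 1988) = 49.7/710 = 0.07
MPC = 1 − MPS = 0.93
Autonomous saving = -531.84 − 0.07(1988) = -671, so a = 671
C = 671 + 0.93(4629) = 671 + 4304.97 = 4975.97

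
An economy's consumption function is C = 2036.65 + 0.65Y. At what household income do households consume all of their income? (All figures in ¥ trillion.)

At break-even, C = Y: 2036.65 + 0.65Y = Y
0.35Y = 2036.65, so Y = 2036.65/0.35 = 5819

Y = 5819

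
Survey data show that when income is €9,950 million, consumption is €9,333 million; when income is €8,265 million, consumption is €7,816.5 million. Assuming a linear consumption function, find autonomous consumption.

MPC = ΔC/ΔY = (9333 − 7816.5)/(9950 − 8265) = 1516.5/1685 = 0.9
a = C − MPC·Y = 7816.5 − 0.9(8265) = 7816.5 − 7438.5 = 378

a = 378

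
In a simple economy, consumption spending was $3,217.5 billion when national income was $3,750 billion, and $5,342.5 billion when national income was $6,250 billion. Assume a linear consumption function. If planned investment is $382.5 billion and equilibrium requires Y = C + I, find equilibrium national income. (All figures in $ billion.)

MPC = (5342.5 − 3217.5)/(6250 − 3750) = 2125/2500 = 0.85
a = 3217.5 − 0.85(3750) = 30
Equilibrium: Y = 30 + 0.85Y + 382.5
0.15Y = 412.5, so Y = 412.5/0.15 = 2750

Y = 2750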